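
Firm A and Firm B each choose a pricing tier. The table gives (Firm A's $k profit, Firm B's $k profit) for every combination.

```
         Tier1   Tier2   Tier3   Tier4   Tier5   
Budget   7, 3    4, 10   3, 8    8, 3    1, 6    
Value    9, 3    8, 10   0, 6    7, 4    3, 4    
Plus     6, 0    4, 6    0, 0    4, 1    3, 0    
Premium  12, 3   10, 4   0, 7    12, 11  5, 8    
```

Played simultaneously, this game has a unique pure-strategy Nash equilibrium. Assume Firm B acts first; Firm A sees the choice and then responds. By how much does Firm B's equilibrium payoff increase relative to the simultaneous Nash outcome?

Backward induction with Firm B moving first.
- Tier1: Firm A compares 7, 9, 6, 12 and picks Premium; Firm B would get 3.
- Tier2: Firm A compares 4, 8, 4, 10 and picks Premium; Firm B would get 4.
- Tier3: Firm A compares 3, 0, 0, 0 and picks Budget; Firm B would get 8.
- Tier4: Firm A compares 8, 7, 4, 12 and picks Premium; Firm B would get 11.
- Tier5: Firm A compares 1, 3, 3, 5 and picks Premium; Firm B would get 8.
Maximizing over 3, 4, 8, 11, 8, Firm B chooses Tier4. Subgame-perfect outcome: (Premium, Tier4) with payoffs (12, 11).
Under simultaneous play:
Firm A's best replies: Tier1→Premium; Tier2→Premium; Tier3→Budget; Tier4→Premium; Tier5→Premium.
Firm B's best replies: Budget→Tier2; Value→Tier2; Plus→Tier2; Premium→Tier4.
The unique mutual best reply is (Premium, Tier4), giving (12, 11).
Firm B's commitment gain: 11 − 11 = 0.

0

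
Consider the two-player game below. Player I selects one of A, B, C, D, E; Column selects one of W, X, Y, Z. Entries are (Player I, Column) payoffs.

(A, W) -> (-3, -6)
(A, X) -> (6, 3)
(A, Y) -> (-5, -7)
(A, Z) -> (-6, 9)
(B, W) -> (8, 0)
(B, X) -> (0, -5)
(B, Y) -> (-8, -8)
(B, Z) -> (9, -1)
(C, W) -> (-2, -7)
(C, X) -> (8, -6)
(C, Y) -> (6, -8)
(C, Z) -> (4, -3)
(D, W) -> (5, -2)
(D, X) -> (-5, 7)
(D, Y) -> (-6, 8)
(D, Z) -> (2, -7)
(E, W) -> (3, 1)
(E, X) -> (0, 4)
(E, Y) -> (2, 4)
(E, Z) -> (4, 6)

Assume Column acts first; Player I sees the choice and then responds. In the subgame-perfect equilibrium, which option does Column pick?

W

Solve by backward induction (Column leads).
- W: BR = B, leader payoff 0.
- X: BR = C, leader payoff -6.
- Y: BR = C, leader payoff -8.
- Z: BR = B, leader payoff -1.
Among 0, -6, -8, -1, the best is 0 at W. Subgame-perfect outcome: (B, W) with payoffs (8, 0).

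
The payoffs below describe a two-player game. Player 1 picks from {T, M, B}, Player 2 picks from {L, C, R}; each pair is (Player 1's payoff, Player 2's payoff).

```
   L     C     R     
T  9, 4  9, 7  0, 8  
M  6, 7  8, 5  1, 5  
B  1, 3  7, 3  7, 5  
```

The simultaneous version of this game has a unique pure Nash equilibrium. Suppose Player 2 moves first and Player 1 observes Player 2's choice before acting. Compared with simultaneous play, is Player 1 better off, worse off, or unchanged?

Solve by backward induction (Player 2 leads).
- L → Player 1 plays T (best of 9, 6, 1); Player 2 gets 4.
- C → Player 1 plays T (best of 9, 8, 7); Player 2 gets 7.
- R → Player 1 plays B (best of 0, 1, 7); Player 2 gets 5.
Among 4, 7, 5, the best is 7 at C. Subgame-perfect outcome: (T, C) with payoffs (9, 7).
Now find the simultaneous Nash equilibrium.
Player 1's best replies: L→T; C→T; R→B.
Player 2's best replies: T→R; M→L; B→R.
Only (B, R) has each player best-responding; Nash payoffs (7, 5).
Player 1 earns 9 sequentially versus 7 at the Nash outcome: better off.

better off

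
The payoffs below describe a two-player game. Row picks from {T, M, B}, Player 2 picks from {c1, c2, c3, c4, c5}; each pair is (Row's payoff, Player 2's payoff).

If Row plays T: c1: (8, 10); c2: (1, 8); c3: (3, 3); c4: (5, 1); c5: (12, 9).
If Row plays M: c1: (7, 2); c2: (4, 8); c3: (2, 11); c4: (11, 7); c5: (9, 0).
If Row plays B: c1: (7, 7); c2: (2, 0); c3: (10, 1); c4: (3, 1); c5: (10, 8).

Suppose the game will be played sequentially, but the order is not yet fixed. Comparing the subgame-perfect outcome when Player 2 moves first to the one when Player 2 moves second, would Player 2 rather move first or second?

first

If Row leads: Player 2's best replies are T→c1, M→c3, B→c5; Row's induced payoffs 8, 2, 10; outcome (B, c5), payoffs (10, 8).
If Player 2 leads: Row's best replies are c1→T, c2→M, c3→B, c4→M, c5→T; Player 2's induced payoffs 10, 8, 1, 7, 9; outcome (T, c1), payoffs (8, 10).
Player 2 gets 10 moving first and 8 moving second, so Player 2 prefers to move first.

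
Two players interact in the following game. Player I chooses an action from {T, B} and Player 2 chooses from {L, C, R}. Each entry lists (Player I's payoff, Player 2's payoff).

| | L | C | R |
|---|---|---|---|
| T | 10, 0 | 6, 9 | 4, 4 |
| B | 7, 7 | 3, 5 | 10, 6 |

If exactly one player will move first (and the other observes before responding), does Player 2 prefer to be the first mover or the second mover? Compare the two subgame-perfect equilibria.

If Player I leads: Player 2's best replies are T→C, B→L; Player I's induced payoffs 6, 7; outcome (B, L), payoffs (7, 7).
If Player 2 leads: Player I's best replies are L→T, C→T, R→B; Player 2's induced payoffs 0, 9, 6; outcome (T, C), payoffs (6, 9).
Player 2 gets 9 moving first and 7 moving second, so Player 2 prefers to move first.

first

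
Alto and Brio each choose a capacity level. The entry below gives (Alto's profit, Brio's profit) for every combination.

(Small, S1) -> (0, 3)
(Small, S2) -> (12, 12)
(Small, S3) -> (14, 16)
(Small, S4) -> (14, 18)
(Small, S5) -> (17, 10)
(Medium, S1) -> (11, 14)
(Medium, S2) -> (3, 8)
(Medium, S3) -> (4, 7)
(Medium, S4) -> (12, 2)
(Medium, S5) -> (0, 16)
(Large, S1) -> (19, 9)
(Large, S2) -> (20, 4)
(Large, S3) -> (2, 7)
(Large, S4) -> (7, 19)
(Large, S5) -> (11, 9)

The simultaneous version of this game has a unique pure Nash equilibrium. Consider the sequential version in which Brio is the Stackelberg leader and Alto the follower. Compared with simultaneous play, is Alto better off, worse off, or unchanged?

Solve by backward induction (Brio leads).
- S1: Alto compares 0, 11, 19 and picks Large; Brio would get 9.
- S2: Alto compares 12, 3, 20 and picks Large; Brio would get 4.
- S3: Alto compares 14, 4, 2 and picks Small; Brio would get 16.
- S4: Alto compares 14, 12, 7 and picks Small; Brio would get 18.
- S5: Alto compares 17, 0, 11 and picks Small; Brio would get 10.
Maximizing over 9, 4, 16, 18, 10, Brio chooses S4. Subgame-perfect outcome: (Small, S4) with payoffs (14, 18).
Under simultaneous play:
Alto's best replies: S1→Large; S2→Large; S3→Small; S4→Small; S5→Small.
Brio's best replies: Small→S4; Medium→S5; Large→S4.
Only (Small, S4) has each player best-responding; Nash payoffs (14, 18).
Alto earns 14 sequentially versus 14 at the Nash outcome: unchanged.

unchanged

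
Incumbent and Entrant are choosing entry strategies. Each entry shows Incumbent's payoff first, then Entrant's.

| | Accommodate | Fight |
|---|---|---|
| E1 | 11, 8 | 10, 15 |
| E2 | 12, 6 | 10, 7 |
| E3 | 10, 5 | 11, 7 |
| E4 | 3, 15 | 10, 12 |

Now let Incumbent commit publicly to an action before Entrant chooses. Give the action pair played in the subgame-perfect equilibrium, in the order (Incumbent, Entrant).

(E3, Fight)

Work backward from Entrant's decision.
- E1: Entrant compares 8, 15 and picks Fight; Incumbent would get 10.
- E2: Entrant compares 6, 7 and picks Fight; Incumbent would get 10.
- E3: Entrant compares 5, 7 and picks Fight; Incumbent would get 11.
- E4: Entrant compares 15, 12 and picks Accommodate; Incumbent would get 3.
Maximizing over 10, 10, 11, 3, Incumbent chooses E3. Subgame-perfect outcome: (E3, Fight) with payoffs (11, 7).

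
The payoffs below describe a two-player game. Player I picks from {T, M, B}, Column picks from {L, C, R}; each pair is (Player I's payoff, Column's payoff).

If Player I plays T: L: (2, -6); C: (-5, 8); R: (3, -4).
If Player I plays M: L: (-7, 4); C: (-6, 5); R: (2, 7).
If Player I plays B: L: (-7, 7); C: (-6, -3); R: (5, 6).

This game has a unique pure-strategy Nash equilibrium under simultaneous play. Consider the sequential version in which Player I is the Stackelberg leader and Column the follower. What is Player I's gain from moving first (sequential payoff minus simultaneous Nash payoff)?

Solve by backward induction (Player I leads).
- T: BR = C, leader payoff -5.
- M: BR = R, leader payoff 2.
- B: BR = L, leader payoff -7.
Player I's induced payoffs are -5, 2, -7, so Player I commits to M. Subgame-perfect outcome: (M, R) with payoffs (2, 7).
Now find the simultaneous Nash equilibrium.
Player I's best replies: L→T; C→T; R→B.
Column's best replies: T→C; M→R; B→L.
The unique mutual best reply is (T, C), giving (-5, 8).
Player I's commitment gain: 2 − -5 = 7.

7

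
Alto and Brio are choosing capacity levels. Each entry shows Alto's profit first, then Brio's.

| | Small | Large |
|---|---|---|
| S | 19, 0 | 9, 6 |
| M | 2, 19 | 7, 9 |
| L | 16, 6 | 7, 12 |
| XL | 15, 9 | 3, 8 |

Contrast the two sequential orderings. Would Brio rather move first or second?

If Alto leads: Brio's best replies are S→Large, M→Small, L→Large, XL→Small; Alto's induced payoffs 9, 2, 7, 15; outcome (XL, Small), payoffs (15, 9).
If Brio leads: Alto's best replies are Small→S, Large→S; Brio's induced payoffs 0, 6; outcome (S, Large), payoffs (9, 6).
Brio gets 6 moving first and 9 moving second, so Brio prefers to move second.

second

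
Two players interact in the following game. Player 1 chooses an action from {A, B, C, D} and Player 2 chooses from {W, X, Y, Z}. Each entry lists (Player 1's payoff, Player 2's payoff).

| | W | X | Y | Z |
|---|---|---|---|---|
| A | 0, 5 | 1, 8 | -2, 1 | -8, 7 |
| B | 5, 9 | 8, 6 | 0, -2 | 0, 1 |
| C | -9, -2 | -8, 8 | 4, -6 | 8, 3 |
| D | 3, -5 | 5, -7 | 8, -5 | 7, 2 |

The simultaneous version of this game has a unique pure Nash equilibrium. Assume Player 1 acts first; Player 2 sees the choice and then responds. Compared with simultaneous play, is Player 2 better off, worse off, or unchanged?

Work backward from Player 2's decision.
- A: BR = X, leader payoff 1.
- B: BR = W, leader payoff 5.
- C: BR = X, leader payoff -8.
- D: BR = Z, leader payoff 7.
Maximizing over 1, 5, -8, 7, Player 1 chooses D. Subgame-perfect outcome: (D, Z) with payoffs (7, 2).
For the simultaneous game, intersect best replies.
Player 1's best replies: W→B; X→B; Y→D; Z→C.
Player 2's best replies: A→X; B→W; C→X; D→Z.
Only (B, W) has each player best-responding; Nash payoffs (5, 9).
Player 2 earns 2 sequentially versus 9 at the Nash outcome: worse off.

worse off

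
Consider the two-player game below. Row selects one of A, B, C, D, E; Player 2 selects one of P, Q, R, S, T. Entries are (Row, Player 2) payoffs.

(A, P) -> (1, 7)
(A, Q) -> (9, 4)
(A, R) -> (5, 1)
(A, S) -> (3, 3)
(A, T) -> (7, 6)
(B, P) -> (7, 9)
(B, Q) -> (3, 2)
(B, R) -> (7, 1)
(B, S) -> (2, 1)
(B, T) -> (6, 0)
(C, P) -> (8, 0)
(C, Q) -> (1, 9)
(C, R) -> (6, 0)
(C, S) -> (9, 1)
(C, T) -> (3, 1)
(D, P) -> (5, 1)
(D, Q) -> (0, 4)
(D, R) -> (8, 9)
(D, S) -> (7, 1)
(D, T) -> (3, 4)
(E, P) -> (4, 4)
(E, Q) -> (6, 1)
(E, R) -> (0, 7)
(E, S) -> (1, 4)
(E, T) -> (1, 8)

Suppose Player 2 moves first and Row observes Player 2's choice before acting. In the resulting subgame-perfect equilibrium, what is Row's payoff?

Backward induction with Player 2 moving first.
- P: Row compares 1, 7, 8, 5, 4 and picks C; Player 2 would get 0.
- Q: Row compares 9, 3, 1, 0, 6 and picks A; Player 2 would get 4.
- R: Row compares 5, 7, 6, 8, 0 and picks D; Player 2 would get 9.
- S: Row compares 3, 2, 9, 7, 1 and picks C; Player 2 would get 1.
- T: Row compares 7, 6, 3, 3, 1 and picks A; Player 2 would get 6.
Among 0, 4, 9, 1, 6, the best is 9 at R. Subgame-perfect outcome: (D, R) with payoffs (8, 9).

8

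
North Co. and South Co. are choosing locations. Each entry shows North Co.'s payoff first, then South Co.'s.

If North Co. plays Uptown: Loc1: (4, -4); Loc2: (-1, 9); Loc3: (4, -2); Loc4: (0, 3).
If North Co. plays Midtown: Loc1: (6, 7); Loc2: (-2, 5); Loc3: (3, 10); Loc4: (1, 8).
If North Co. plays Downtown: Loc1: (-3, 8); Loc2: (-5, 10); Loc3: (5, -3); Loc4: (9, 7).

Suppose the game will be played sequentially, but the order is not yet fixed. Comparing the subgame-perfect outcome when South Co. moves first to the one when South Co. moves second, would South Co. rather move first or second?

second

If North Co. leads: South Co.'s best replies are Uptown→Loc2, Midtown→Loc3, Downtown→Loc2; North Co.'s induced payoffs -1, 3, -5; outcome (Midtown, Loc3), payoffs (3, 10).
If South Co. leads: North Co.'s best replies are Loc1→Midtown, Loc2→Uptown, Loc3→Downtown, Loc4→Downtown; South Co.'s induced payoffs 7, 9, -3, 7; outcome (Uptown, Loc2), payoffs (-1, 9).
South Co. gets 9 moving first and 10 moving second, so South Co. prefers to move second.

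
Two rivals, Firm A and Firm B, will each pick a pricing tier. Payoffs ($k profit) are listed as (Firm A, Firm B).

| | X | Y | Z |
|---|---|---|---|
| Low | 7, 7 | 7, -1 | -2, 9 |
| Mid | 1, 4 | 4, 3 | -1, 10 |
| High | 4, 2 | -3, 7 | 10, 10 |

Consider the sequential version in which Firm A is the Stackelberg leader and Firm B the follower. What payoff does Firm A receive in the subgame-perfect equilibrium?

Solve by backward induction (Firm A leads).
- Low: Firm B compares 7, -1, 9 and picks Z; Firm A would get -2.
- Mid: Firm B compares 4, 3, 10 and picks Z; Firm A would get -1.
- High: Firm B compares 2, 7, 10 and picks Z; Firm A would get 10.
Among -2, -1, 10, the best is 10 at High. Subgame-perfect outcome: (High, Z) with payoffs (10, 10).

10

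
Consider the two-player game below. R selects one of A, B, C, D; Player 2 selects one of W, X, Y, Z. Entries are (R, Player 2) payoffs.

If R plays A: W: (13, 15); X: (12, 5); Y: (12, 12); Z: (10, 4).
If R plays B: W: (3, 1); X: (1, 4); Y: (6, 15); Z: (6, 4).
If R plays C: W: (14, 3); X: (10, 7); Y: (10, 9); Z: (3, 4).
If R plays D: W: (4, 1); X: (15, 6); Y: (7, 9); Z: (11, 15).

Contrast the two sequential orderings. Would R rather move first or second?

first

If R leads: Player 2's best replies are A→W, B→Y, C→Y, D→Z; R's induced payoffs 13, 6, 10, 11; outcome (A, W), payoffs (13, 15).
If Player 2 leads: R's best replies are W→C, X→D, Y→A, Z→D; Player 2's induced payoffs 3, 6, 12, 15; outcome (D, Z), payoffs (11, 15).
R gets 13 moving first and 11 moving second, so R prefers to move first.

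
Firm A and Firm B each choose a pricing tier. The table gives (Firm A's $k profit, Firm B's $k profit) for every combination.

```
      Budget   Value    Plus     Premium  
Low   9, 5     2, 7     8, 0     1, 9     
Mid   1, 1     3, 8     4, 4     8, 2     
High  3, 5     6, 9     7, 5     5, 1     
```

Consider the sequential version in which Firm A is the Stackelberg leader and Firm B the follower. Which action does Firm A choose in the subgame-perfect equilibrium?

High

Firm B best-responds to each possible Firm A move:
- Low: BR = Premium, leader payoff 1.
- Mid: BR = Value, leader payoff 3.
- High: BR = Value, leader payoff 6.
Firm A's induced payoffs are 1, 3, 6, so Firm A commits to High. Subgame-perfect outcome: (High, Value) with payoffs (6, 9).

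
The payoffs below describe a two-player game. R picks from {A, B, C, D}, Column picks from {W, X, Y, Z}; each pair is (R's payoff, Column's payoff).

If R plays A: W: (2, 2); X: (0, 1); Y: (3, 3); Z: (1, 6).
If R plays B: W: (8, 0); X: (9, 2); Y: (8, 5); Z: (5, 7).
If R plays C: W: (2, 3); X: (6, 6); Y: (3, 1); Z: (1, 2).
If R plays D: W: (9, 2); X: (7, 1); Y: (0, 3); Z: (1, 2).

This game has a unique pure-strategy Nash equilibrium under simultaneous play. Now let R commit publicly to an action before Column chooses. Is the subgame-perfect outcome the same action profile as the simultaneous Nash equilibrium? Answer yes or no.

no

Backward induction with R moving first.
- A: BR = Z, leader payoff 1.
- B: BR = Z, leader payoff 5.
- C: BR = X, leader payoff 6.
- D: BR = Y, leader payoff 0.
Among 1, 5, 6, 0, the best is 6 at C. Subgame-perfect outcome: (C, X) with payoffs (6, 6).
Under simultaneous play:
R's best replies: W→D; X→B; Y→B; Z→B.
Column's best replies: A→Z; B→Z; C→X; D→Y.
The unique mutual best reply is (B, Z), giving (5, 7).
Sequential outcome (C, X) differs from the Nash profile (B, Z).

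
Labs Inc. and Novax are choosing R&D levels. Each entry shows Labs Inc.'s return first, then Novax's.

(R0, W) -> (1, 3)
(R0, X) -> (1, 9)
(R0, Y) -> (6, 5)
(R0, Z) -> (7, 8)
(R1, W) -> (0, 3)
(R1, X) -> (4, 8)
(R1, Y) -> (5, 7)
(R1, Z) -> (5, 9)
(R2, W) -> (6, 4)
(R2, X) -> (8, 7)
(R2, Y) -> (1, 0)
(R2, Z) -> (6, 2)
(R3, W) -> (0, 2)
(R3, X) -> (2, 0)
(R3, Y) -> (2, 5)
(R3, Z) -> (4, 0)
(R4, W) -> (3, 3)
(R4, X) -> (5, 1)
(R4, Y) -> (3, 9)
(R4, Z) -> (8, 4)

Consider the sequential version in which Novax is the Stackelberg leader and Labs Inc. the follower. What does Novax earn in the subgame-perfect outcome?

Backward induction with Novax moving first.
- W: Labs Inc. compares 1, 0, 6, 0, 3 and picks R2; Novax would get 4.
- X: Labs Inc. compares 1, 4, 8, 2, 5 and picks R2; Novax would get 7.
- Y: Labs Inc. compares 6, 5, 1, 2, 3 and picks R0; Novax would get 5.
- Z: Labs Inc. compares 7, 5, 6, 4, 8 and picks R4; Novax would get 4.
Maximizing over 4, 7, 5, 4, Novax chooses X. Subgame-perfect outcome: (R2, X) with payoffs (8, 7).

7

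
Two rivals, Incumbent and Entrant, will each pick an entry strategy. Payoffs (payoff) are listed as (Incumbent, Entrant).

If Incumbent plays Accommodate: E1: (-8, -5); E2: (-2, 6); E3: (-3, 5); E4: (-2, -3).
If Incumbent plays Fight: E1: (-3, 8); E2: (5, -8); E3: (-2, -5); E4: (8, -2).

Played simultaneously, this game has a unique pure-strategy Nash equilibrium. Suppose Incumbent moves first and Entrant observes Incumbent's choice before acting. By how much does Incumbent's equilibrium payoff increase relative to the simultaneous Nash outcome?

Solve by backward induction (Incumbent leads).
- Accommodate: Entrant compares -5, 6, 5, -3 and picks E2; Incumbent would get -2.
- Fight: Entrant compares 8, -8, -5, -2 and picks E1; Incumbent would get -3.
Among -2, -3, the best is -2 at Accommodate. Subgame-perfect outcome: (Accommodate, E2) with payoffs (-2, 6).
For the simultaneous game, intersect best replies.
Incumbent's best replies: E1→Fight; E2→Fight; E3→Fight; E4→Fight.
Entrant's best replies: Accommodate→E2; Fight→E1.
The unique mutual best reply is (Fight, E1), giving (-3, 8).
Incumbent's commitment gain: -2 − -3 = 1.

1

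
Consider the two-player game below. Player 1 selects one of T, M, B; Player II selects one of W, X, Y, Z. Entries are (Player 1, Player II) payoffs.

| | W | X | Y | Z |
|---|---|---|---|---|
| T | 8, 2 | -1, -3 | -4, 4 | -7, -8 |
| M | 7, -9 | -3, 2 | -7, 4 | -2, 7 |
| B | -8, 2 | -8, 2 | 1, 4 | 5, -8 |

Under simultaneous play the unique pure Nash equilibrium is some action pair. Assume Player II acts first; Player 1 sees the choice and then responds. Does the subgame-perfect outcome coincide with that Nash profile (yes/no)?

yes

Solve by backward induction (Player II leads).
- W: Player 1 compares 8, 7, -8 and picks T; Player II would get 2.
- X: Player 1 compares -1, -3, -8 and picks T; Player II would get -3.
- Y: Player 1 compares -4, -7, 1 and picks B; Player II would get 4.
- Z: Player 1 compares -7, -2, 5 and picks B; Player II would get -8.
Maximizing over 2, -3, 4, -8, Player II chooses Y. Subgame-perfect outcome: (B, Y) with payoffs (1, 4).
For the simultaneous game, intersect best replies.
Player 1's best replies: W→T; X→T; Y→B; Z→B.
Player II's best replies: T→Y; M→Z; B→Y.
Only (B, Y) has each player best-responding; Nash payoffs (1, 4).
Sequential outcome (B, Y) coincides with the Nash profile (B, Y).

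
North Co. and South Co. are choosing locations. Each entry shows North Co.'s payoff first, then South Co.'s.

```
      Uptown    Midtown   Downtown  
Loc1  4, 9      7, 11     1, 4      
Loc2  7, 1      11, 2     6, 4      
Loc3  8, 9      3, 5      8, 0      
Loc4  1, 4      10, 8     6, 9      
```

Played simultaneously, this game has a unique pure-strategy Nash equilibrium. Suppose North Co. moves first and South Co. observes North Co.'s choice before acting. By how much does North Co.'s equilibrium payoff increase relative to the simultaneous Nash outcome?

South Co. best-responds to each possible North Co. move:
- Loc1 → South Co. plays Midtown (best of 9, 11, 4); North Co. gets 7.
- Loc2 → South Co. plays Downtown (best of 1, 2, 4); North Co. gets 6.
- Loc3 → South Co. plays Uptown (best of 9, 5, 0); North Co. gets 8.
- Loc4 → South Co. plays Downtown (best of 4, 8, 9); North Co. gets 6.
Among 7, 6, 8, 6, the best is 8 at Loc3. Subgame-perfect outcome: (Loc3, Uptown) with payoffs (8, 9).
Under simultaneous play:
North Co.'s best replies: Uptown→Loc3; Midtown→Loc2; Downtown→Loc3.
South Co.'s best replies: Loc1→Midtown; Loc2→Downtown; Loc3→Uptown; Loc4→Downtown.
Only (Loc3, Uptown) has each player best-responding; Nash payoffs (8, 9).
North Co.'s commitment gain: 8 − 8 = 0.

0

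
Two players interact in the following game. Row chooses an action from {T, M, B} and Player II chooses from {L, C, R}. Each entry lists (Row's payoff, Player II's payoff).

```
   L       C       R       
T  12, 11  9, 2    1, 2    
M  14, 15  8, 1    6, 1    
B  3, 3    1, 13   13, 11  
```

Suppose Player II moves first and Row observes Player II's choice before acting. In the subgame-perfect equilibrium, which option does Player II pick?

Row best-responds to each possible Player II move:
- L: BR = M, leader payoff 15.
- C: BR = T, leader payoff 2.
- R: BR = B, leader payoff 11.
Player II's induced payoffs are 15, 2, 11, so Player II commits to L. Subgame-perfect outcome: (M, L) with payoffs (14, 15).

L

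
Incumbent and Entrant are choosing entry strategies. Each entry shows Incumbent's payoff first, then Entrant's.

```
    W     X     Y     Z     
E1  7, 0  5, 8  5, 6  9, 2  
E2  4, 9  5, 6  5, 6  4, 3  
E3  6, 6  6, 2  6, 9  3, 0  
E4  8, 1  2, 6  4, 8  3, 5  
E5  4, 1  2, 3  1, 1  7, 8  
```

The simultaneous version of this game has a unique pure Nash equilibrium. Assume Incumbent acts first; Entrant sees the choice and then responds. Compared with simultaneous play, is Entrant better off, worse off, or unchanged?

Entrant best-responds to each possible Incumbent move:
- E1: BR = X, leader payoff 5.
- E2: BR = W, leader payoff 4.
- E3: BR = Y, leader payoff 6.
- E4: BR = Y, leader payoff 4.
- E5: BR = Z, leader payoff 7.
Among 5, 4, 6, 4, 7, the best is 7 at E5. Subgame-perfect outcome: (E5, Z) with payoffs (7, 8).
Now find the simultaneous Nash equilibrium.
Incumbent's best replies: W→E4; X→E3; Y→E3; Z→E1.
Entrant's best replies: E1→X; E2→W; E3→Y; E4→Y; E5→Z.
The unique mutual best reply is (E3, Y), giving (6, 9).
Entrant earns 8 sequentially versus 9 at the Nash outcome: worse off.

worse off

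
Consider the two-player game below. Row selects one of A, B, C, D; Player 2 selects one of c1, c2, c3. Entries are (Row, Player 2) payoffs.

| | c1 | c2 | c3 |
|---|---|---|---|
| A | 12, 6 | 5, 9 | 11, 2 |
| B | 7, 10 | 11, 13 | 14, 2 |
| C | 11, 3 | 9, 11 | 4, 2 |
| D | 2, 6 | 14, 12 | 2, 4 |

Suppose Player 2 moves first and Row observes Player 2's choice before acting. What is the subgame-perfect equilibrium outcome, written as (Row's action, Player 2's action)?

Backward induction with Player 2 moving first.
- c1: BR = A, leader payoff 6.
- c2: BR = D, leader payoff 12.
- c3: BR = B, leader payoff 2.
Among 6, 12, 2, the best is 12 at c2. Subgame-perfect outcome: (D, c2) with payoffs (14, 12).

(D, c2)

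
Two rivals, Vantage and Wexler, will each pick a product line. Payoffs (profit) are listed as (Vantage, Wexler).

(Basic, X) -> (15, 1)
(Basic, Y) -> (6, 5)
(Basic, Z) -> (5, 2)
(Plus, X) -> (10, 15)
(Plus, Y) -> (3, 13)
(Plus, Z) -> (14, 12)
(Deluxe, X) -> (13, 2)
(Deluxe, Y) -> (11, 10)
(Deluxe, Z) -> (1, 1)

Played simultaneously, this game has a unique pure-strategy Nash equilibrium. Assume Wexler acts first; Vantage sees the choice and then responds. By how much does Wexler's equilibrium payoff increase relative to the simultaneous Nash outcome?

2

Backward induction with Wexler moving first.
- X: BR = Basic, leader payoff 1.
- Y: BR = Deluxe, leader payoff 10.
- Z: BR = Plus, leader payoff 12.
Maximizing over 1, 10, 12, Wexler chooses Z. Subgame-perfect outcome: (Plus, Z) with payoffs (14, 12).
Under simultaneous play:
Vantage's best replies: X→Basic; Y→Deluxe; Z→Plus.
Wexler's best replies: Basic→Y; Plus→X; Deluxe→Y.
Only (Deluxe, Y) has each player best-responding; Nash payoffs (11, 10).
Wexler's commitment gain: 12 − 10 = 2.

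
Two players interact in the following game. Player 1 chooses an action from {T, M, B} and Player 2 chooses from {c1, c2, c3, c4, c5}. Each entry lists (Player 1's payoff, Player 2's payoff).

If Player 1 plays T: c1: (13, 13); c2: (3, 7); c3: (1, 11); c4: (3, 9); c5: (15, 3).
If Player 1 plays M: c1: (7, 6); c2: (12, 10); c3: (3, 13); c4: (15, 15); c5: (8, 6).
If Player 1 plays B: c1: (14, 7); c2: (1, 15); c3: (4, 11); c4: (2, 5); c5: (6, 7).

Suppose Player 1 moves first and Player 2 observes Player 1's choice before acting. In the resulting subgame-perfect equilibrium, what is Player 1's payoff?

Player 2 best-responds to each possible Player 1 move:
- T: Player 2 compares 13, 7, 11, 9, 3 and picks c1; Player 1 would get 13.
- M: Player 2 compares 6, 10, 13, 15, 6 and picks c4; Player 1 would get 15.
- B: Player 2 compares 7, 15, 11, 5, 7 and picks c2; Player 1 would get 1.
Among 13, 15, 1, the best is 15 at M. Subgame-perfect outcome: (M, c4) with payoffs (15, 15).

15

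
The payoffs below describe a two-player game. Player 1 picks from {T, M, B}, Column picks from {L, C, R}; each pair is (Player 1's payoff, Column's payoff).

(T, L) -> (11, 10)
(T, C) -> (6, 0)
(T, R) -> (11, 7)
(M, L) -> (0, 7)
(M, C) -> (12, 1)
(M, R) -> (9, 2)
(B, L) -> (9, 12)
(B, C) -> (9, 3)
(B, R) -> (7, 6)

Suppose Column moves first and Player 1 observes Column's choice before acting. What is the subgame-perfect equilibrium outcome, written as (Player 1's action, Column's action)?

Work backward from Player 1's decision.
- L: BR = T, leader payoff 10.
- C: BR = M, leader payoff 1.
- R: BR = T, leader payoff 7.
Column's induced payoffs are 10, 1, 7, so Column commits to L. Subgame-perfect outcome: (T, L) with payoffs (11, 10).

(T, L)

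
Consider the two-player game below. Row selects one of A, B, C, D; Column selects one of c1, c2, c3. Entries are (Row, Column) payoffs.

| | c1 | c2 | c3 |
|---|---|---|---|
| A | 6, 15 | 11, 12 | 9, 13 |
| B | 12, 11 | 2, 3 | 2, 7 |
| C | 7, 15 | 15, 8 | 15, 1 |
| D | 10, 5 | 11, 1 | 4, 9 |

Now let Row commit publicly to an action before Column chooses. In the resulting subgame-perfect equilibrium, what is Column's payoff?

Backward induction with Row moving first.
- A: BR = c1, leader payoff 6.
- B: BR = c1, leader payoff 12.
- C: BR = c1, leader payoff 7.
- D: BR = c3, leader payoff 4.
Maximizing over 6, 12, 7, 4, Row chooses B. Subgame-perfect outcome: (B, c1) with payoffs (12, 11).

11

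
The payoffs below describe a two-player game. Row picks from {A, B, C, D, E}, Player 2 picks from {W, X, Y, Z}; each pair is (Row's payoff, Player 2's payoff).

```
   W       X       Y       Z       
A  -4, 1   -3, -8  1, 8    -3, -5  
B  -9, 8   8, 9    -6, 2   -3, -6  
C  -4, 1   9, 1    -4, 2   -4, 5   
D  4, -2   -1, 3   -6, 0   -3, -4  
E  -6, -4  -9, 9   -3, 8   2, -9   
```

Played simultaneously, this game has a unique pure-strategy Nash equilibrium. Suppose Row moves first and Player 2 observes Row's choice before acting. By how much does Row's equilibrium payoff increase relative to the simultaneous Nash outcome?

Backward induction with Row moving first.
- A: Player 2 compares 1, -8, 8, -5 and picks Y; Row would get 1.
- B: Player 2 compares 8, 9, 2, -6 and picks X; Row would get 8.
- C: Player 2 compares 1, 1, 2, 5 and picks Z; Row would get -4.
- D: Player 2 compares -2, 3, 0, -4 and picks X; Row would get -1.
- E: Player 2 compares -4, 9, 8, -9 and picks X; Row would get -9.
Among 1, 8, -4, -1, -9, the best is 8 at B. Subgame-perfect outcome: (B, X) with payoffs (8, 9).
Now find the simultaneous Nash equilibrium.
Row's best replies: W→D; X→C; Y→A; Z→E.
Player 2's best replies: A→Y; B→X; C→Z; D→X; E→X.
Only (A, Y) has each player best-responding; Nash payoffs (1, 8).
Row's commitment gain: 8 − 1 = 7.

7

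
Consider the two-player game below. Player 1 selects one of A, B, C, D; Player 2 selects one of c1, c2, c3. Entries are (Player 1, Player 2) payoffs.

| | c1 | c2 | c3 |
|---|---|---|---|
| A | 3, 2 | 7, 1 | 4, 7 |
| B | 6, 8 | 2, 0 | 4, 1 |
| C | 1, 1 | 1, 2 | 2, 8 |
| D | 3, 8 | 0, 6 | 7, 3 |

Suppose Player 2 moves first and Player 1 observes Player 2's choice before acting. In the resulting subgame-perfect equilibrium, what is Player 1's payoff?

Solve by backward induction (Player 2 leads).
- c1: BR = B, leader payoff 8.
- c2: BR = A, leader payoff 1.
- c3: BR = D, leader payoff 3.
Among 8, 1, 3, the best is 8 at c1. Subgame-perfect outcome: (B, c1) with payoffs (6, 8).

6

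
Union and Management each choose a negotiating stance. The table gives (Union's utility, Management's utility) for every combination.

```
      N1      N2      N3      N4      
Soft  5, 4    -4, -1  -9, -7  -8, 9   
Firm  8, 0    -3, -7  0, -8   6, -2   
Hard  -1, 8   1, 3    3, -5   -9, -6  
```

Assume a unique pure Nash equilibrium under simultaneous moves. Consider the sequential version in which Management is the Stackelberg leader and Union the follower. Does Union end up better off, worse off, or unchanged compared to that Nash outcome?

Union best-responds to each possible Management move:
- N1 → Union plays Firm (best of 5, 8, -1); Management gets 0.
- N2 → Union plays Hard (best of -4, -3, 1); Management gets 3.
- N3 → Union plays Hard (best of -9, 0, 3); Management gets -5.
- N4 → Union plays Firm (best of -8, 6, -9); Management gets -2.
Among 0, 3, -5, -2, the best is 3 at N2. Subgame-perfect outcome: (Hard, N2) with payoffs (1, 3).
For the simultaneous game, intersect best replies.
Union's best replies: N1→Firm; N2→Hard; N3→Hard; N4→Firm.
Management's best replies: Soft→N4; Firm→N1; Hard→N1.
The unique mutual best reply is (Firm, N1), giving (8, 0).
Union earns 1 sequentially versus 8 at the Nash outcome: worse off.

worse off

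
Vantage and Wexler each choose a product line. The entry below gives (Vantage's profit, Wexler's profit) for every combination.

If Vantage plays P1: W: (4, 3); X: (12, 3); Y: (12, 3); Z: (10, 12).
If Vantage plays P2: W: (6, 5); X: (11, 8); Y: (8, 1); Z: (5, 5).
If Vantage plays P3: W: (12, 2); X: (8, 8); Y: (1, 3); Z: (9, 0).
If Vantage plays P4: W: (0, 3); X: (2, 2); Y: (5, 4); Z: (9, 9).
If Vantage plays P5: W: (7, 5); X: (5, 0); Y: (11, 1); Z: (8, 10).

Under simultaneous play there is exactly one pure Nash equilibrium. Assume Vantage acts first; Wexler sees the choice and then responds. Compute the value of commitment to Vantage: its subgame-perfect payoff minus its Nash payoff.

1

Solve by backward induction (Vantage leads).
- P1: Wexler compares 3, 3, 3, 12 and picks Z; Vantage would get 10.
- P2: Wexler compares 5, 8, 1, 5 and picks X; Vantage would get 11.
- P3: Wexler compares 2, 8, 3, 0 and picks X; Vantage would get 8.
- P4: Wexler compares 3, 2, 4, 9 and picks Z; Vantage would get 9.
- P5: Wexler compares 5, 0, 1, 10 and picks Z; Vantage would get 8.
Maximizing over 10, 11, 8, 9, 8, Vantage chooses P2. Subgame-perfect outcome: (P2, X) with payoffs (11, 8).
Under simultaneous play:
Vantage's best replies: W→P3; X→P1; Y→P1; Z→P1.
Wexler's best replies: P1→Z; P2→X; P3→X; P4→Z; P5→Z.
Only (P1, Z) has each player best-responding; Nash payoffs (10, 12).
Vantage's commitment gain: 11 − 10 = 1.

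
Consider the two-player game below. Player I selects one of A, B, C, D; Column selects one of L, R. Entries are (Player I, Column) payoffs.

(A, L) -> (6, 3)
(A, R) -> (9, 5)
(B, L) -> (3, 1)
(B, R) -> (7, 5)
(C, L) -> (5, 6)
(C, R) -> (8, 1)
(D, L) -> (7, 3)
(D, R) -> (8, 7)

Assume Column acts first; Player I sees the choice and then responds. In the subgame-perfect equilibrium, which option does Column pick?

Player I best-responds to each possible Column move:
- L: BR = D, leader payoff 3.
- R: BR = A, leader payoff 5.
Among 3, 5, the best is 5 at R. Subgame-perfect outcome: (A, R) with payoffs (9, 5).

R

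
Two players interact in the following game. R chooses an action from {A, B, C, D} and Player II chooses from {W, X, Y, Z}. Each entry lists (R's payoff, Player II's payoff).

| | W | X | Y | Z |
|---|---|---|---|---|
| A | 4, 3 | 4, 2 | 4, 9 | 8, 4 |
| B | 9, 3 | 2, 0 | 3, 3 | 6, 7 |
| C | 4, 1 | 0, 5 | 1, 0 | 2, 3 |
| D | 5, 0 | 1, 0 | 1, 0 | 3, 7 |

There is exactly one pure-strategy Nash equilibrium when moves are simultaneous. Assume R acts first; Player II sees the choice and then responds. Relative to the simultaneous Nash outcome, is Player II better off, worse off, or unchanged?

Solve by backward induction (R leads).
- A: Player II compares 3, 2, 9, 4 and picks Y; R would get 4.
- B: Player II compares 3, 0, 3, 7 and picks Z; R would get 6.
- C: Player II compares 1, 5, 0, 3 and picks X; R would get 0.
- D: Player II compares 0, 0, 0, 7 and picks Z; R would get 3.
Among 4, 6, 0, 3, the best is 6 at B. Subgame-perfect outcome: (B, Z) with payoffs (6, 7).
For the simultaneous game, intersect best replies.
R's best replies: W→B; X→A; Y→A; Z→A.
Player II's best replies: A→Y; B→Z; C→X; D→Z.
The unique mutual best reply is (A, Y), giving (4, 9).
Player II earns 7 sequentially versus 9 at the Nash outcome: worse off.

worse off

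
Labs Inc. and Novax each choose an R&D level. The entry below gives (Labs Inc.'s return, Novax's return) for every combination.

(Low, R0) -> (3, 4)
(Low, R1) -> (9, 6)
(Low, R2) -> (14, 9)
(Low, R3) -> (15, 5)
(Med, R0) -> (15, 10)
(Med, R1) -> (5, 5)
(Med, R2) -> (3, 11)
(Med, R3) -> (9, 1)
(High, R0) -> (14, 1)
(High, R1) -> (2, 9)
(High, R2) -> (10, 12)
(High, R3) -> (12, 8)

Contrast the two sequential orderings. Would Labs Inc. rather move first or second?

second

If Labs Inc. leads: Novax's best replies are Low→R2, Med→R2, High→R2; Labs Inc.'s induced payoffs 14, 3, 10; outcome (Low, R2), payoffs (14, 9).
If Novax leads: Labs Inc.'s best replies are R0→Med, R1→Low, R2→Low, R3→Low; Novax's induced payoffs 10, 6, 9, 5; outcome (Med, R0), payoffs (15, 10).
Labs Inc. gets 14 moving first and 15 moving second, so Labs Inc. prefers to move second.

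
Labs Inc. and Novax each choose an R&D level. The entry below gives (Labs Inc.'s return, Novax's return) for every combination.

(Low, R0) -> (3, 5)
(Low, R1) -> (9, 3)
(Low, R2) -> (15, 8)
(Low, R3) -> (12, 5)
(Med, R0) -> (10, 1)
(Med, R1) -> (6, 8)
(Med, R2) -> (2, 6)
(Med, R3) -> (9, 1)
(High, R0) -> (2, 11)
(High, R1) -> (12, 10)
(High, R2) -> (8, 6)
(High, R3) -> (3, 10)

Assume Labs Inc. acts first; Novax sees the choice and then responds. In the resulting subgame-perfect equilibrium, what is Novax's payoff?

Work backward from Novax's decision.
- Low → Novax plays R2 (best of 5, 3, 8, 5); Labs Inc. gets 15.
- Med → Novax plays R1 (best of 1, 8, 6, 1); Labs Inc. gets 6.
- High → Novax plays R0 (best of 11, 10, 6, 10); Labs Inc. gets 2.
Among 15, 6, 2, the best is 15 at Low. Subgame-perfect outcome: (Low, R2) with payoffs (15, 8).

8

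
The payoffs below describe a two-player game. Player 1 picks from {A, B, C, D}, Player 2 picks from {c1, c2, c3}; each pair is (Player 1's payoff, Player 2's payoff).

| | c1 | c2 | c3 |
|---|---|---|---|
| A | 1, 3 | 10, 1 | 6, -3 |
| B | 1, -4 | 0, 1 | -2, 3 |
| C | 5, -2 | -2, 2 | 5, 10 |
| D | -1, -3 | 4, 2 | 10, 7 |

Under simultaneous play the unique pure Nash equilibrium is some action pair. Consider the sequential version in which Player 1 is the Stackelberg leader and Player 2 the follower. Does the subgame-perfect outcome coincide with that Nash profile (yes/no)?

Solve by backward induction (Player 1 leads).
- A → Player 2 plays c1 (best of 3, 1, -3); Player 1 gets 1.
- B → Player 2 plays c3 (best of -4, 1, 3); Player 1 gets -2.
- C → Player 2 plays c3 (best of -2, 2, 10); Player 1 gets 5.
- D → Player 2 plays c3 (best of -3, 2, 7); Player 1 gets 10.
Maximizing over 1, -2, 5, 10, Player 1 chooses D. Subgame-perfect outcome: (D, c3) with payoffs (10, 7).
For the simultaneous game, intersect best replies.
Player 1's best replies: c1→C; c2→A; c3→D.
Player 2's best replies: A→c1; B→c3; C→c3; D→c3.
The unique mutual best reply is (D, c3), giving (10, 7).
Sequential outcome (D, c3) coincides with the Nash profile (D, c3).

yes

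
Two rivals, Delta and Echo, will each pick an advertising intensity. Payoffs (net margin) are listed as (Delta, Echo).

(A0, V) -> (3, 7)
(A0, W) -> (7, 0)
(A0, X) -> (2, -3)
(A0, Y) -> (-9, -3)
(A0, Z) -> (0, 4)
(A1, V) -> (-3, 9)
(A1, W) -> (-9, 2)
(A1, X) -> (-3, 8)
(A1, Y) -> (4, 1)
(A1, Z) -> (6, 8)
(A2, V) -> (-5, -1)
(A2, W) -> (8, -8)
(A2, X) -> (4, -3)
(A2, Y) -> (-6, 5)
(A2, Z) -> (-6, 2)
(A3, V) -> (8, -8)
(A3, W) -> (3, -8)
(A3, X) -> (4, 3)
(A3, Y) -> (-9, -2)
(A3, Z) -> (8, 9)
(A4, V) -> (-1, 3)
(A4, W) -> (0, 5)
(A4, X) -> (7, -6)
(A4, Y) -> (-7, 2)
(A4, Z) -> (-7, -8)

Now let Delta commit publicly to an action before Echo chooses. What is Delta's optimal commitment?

A3

Echo best-responds to each possible Delta move:
- A0: Echo compares 7, 0, -3, -3, 4 and picks V; Delta would get 3.
- A1: Echo compares 9, 2, 8, 1, 8 and picks V; Delta would get -3.
- A2: Echo compares -1, -8, -3, 5, 2 and picks Y; Delta would get -6.
- A3: Echo compares -8, -8, 3, -2, 9 and picks Z; Delta would get 8.
- A4: Echo compares 3, 5, -6, 2, -8 and picks W; Delta would get 0.
Maximizing over 3, -3, -6, 8, 0, Delta chooses A3. Subgame-perfect outcome: (A3, Z) with payoffs (8, 9).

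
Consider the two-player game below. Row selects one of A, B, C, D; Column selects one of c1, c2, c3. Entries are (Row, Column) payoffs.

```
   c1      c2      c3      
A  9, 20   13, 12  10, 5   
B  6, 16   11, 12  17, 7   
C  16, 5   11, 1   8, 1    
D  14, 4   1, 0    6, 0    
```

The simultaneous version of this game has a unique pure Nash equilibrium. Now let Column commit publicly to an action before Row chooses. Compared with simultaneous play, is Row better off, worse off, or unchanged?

worse off

Backward induction with Column moving first.
- c1: Row compares 9, 6, 16, 14 and picks C; Column would get 5.
- c2: Row compares 13, 11, 11, 1 and picks A; Column would get 12.
- c3: Row compares 10, 17, 8, 6 and picks B; Column would get 7.
Maximizing over 5, 12, 7, Column chooses c2. Subgame-perfect outcome: (A, c2) with payoffs (13, 12).
For the simultaneous game, intersect best replies.
Row's best replies: c1→C; c2→A; c3→B.
Column's best replies: A→c1; B→c1; C→c1; D→c1.
The unique mutual best reply is (C, c1), giving (16, 5).
Row earns 13 sequentially versus 16 at the Nash outcome: worse off.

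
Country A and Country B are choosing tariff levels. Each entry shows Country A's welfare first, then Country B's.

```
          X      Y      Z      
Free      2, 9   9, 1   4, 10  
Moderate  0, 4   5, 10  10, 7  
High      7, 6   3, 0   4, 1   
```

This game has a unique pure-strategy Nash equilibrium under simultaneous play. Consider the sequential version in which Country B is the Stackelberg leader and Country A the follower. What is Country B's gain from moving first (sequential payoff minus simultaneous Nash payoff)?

1

Work backward from Country A's decision.
- X: Country A compares 2, 0, 7 and picks High; Country B would get 6.
- Y: Country A compares 9, 5, 3 and picks Free; Country B would get 1.
- Z: Country A compares 4, 10, 4 and picks Moderate; Country B would get 7.
Among 6, 1, 7, the best is 7 at Z. Subgame-perfect outcome: (Moderate, Z) with payoffs (10, 7).
Now find the simultaneous Nash equilibrium.
Country A's best replies: X→High; Y→Free; Z→Moderate.
Country B's best replies: Free→Z; Moderate→Y; High→X.
Only (High, X) has each player best-responding; Nash payoffs (7, 6).
Country B's commitment gain: 7 − 6 = 1.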